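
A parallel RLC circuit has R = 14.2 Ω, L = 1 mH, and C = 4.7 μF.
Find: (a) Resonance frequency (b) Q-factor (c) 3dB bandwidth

Step 1 — Resonance: ω₀ = 1/√(LC) = 1/√(0.001·4.7e-06) = 1.459e+04 rad/s.
Step 2 — f₀ = ω₀/(2π) = 2322 Hz.
Step 3 — Parallel Q: Q = R/(ω₀L) = 14.2/(1.459e+04·0.001) = 0.9735.
Step 4 — Bandwidth: Δω = ω₀/Q = 1.498e+04 rad/s; BW = Δω/(2π) = 2385 Hz.

(a) f₀ = 2322 Hz  (b) Q = 0.9735  (c) BW = 2385 Hz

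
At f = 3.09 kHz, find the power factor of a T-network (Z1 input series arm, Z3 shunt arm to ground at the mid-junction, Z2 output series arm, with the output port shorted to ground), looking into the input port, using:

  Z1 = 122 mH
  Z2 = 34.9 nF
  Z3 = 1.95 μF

Step 1 — Angular frequency: ω = 2π·f = 2π·3090 = 1.942e+04 rad/s.
Step 2 — Component impedances:
  Z1: Z = jωL = j·1.942e+04·0.122 = 0 + j2369 Ω
  Z2: Z = 1/(jωC) = -j/(ω·C) = 0 - j1476 Ω
  Z3: Z = 1/(jωC) = -j/(ω·C) = 0 - j26.41 Ω
Step 3 — With the output port shorted to ground, the output series arm Z2 runs from the junction to ground; the shunt arm Z3 also runs from the junction to ground. They appear in parallel: Z3 || Z2 = 0 - j25.95 Ω.
Step 4 — Series with input arm Z1: Z_in = Z1 + (Z3 || Z2) = 0 + j2343 Ω = 2343∠90.0° Ω.
Step 5 — Power factor: PF = cos(φ) = Re(Z)/|Z| = 0/2343 = 0.
Step 6 — Type: Im(Z) = 2343 ⇒ lagging (phase φ = 90.0°).

PF = 0 (lagging, φ = 90.0°)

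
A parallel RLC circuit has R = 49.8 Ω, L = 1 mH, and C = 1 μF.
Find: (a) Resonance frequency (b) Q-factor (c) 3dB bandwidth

Step 1 — Resonance: ω₀ = 1/√(LC) = 1/√(0.001·1e-06) = 3.162e+04 rad/s.
Step 2 — f₀ = ω₀/(2π) = 5033 Hz.
Step 3 — Parallel Q: Q = R/(ω₀L) = 49.8/(3.162e+04·0.001) = 1.575.
Step 4 — Bandwidth: Δω = ω₀/Q = 2.008e+04 rad/s; BW = Δω/(2π) = 3196 Hz.

(a) f₀ = 5033 Hz  (b) Q = 1.575  (c) BW = 3196 Hz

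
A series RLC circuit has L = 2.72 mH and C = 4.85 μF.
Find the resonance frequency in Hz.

Step 1 — Resonance condition Im(Z)=0 gives ω₀ = 1/√(LC).
Step 2 — ω₀ = 1/√(0.00272·4.85e-06) = 8707 rad/s.
Step 3 — f₀ = ω₀/(2π) = 1386 Hz.

f₀ = 1386 Hz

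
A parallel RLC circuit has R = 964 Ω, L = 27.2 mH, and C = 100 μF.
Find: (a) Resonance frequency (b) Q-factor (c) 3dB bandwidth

Step 1 — Resonance: ω₀ = 1/√(LC) = 1/√(0.0272·0.0001) = 606.3 rad/s.
Step 2 — f₀ = ω₀/(2π) = 96.5 Hz.
Step 3 — Parallel Q: Q = R/(ω₀L) = 964/(606.3·0.0272) = 58.45.
Step 4 — Bandwidth: Δω = ω₀/Q = 10.37 rad/s; BW = Δω/(2π) = 1.651 Hz.

(a) f₀ = 96.5 Hz  (b) Q = 58.45  (c) BW = 1.651 Hz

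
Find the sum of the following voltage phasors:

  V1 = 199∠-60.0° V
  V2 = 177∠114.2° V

Step 1 — Convert each phasor to rectangular form:
  V1 = 199·(cos(-60.0°) + j·sin(-60.0°)) = 99.5 - j172.3 V
  V2 = 177·(cos(114.2°) + j·sin(114.2°)) = -72.56 + j161.4 V
Step 2 — Sum components: V_total = 26.94 - j10.89 V.
Step 3 — Convert to polar: |V_total| = 29.06 V, ∠V_total = -22.0°.

V_total = 29.06∠-22.0° V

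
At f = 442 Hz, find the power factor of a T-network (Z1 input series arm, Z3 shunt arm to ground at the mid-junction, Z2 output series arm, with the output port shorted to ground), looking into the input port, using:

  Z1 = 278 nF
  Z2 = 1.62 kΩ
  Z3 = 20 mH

Step 1 — Angular frequency: ω = 2π·f = 2π·442 = 2777 rad/s.
Step 2 — Component impedances:
  Z1: Z = 1/(jωC) = -j/(ω·C) = 0 - j1295 Ω
  Z2: Z = R = 1620 Ω
  Z3: Z = jωL = j·2777·0.02 = 0 + j55.54 Ω
Step 3 — With the output port shorted to ground, the output series arm Z2 runs from the junction to ground; the shunt arm Z3 also runs from the junction to ground. They appear in parallel: Z3 || Z2 = 1.902 + j55.48 Ω.
Step 4 — Series with input arm Z1: Z_in = Z1 + (Z3 || Z2) = 1.902 - j1240 Ω = 1240∠-89.9° Ω.
Step 5 — Power factor: PF = cos(φ) = Re(Z)/|Z| = 1.902/1240 = 0.001534.
Step 6 — Type: Im(Z) = -1240 ⇒ leading (phase φ = -89.9°).

PF = 0.001534 (leading, φ = -89.9°)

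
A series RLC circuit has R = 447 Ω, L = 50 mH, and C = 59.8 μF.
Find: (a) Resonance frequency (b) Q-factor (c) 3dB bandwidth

Step 1 — Resonance: ω₀ = 1/√(LC) = 1/√(0.05·5.98e-05) = 578.3 rad/s.
Step 2 — f₀ = ω₀/(2π) = 92.04 Hz.
Step 3 — Series Q: Q = ω₀L/R = 578.3·0.05/447 = 0.06469.
Step 4 — Bandwidth: Δω = ω₀/Q = 8940 rad/s; BW = Δω/(2π) = 1423 Hz.

(a) f₀ = 92.04 Hz  (b) Q = 0.06469  (c) BW = 1423 Hz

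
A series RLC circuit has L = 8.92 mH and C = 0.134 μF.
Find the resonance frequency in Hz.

Step 1 — Resonance condition Im(Z)=0 gives ω₀ = 1/√(LC).
Step 2 — ω₀ = 1/√(0.00892·1.34e-07) = 2.892e+04 rad/s.
Step 3 — f₀ = ω₀/(2π) = 4603 Hz.

f₀ = 4603 Hz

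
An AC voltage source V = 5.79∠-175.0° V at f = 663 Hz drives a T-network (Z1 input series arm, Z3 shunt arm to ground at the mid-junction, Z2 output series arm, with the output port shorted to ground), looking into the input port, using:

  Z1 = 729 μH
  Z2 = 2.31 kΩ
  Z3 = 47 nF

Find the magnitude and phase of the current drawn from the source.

Step 1 — Angular frequency: ω = 2π·f = 2π·663 = 4166 rad/s.
Step 2 — Component impedances:
  Z1: Z = jωL = j·4166·0.000729 = 0 + j3.037 Ω
  Z2: Z = R = 2310 Ω
  Z3: Z = 1/(jωC) = -j/(ω·C) = 0 - j5108 Ω
Step 3 — With the output port shorted to ground, the output series arm Z2 runs from the junction to ground; the shunt arm Z3 also runs from the junction to ground. They appear in parallel: Z3 || Z2 = 1918 - j867.3 Ω.
Step 4 — Series with input arm Z1: Z_in = Z1 + (Z3 || Z2) = 1918 - j864.3 Ω = 2103∠-24.3° Ω.
Step 5 — Source phasor: V = 5.79∠-175.0° V = -5.768 - j0.5046 V.
Step 6 — Ohm's law: I = V / Z_total = (-5.768 - j0.5046) / (1918 - j864.3) = -0.002401 - j0.001345 A.
Step 7 — Convert to polar: |I| = 0.002753 A, ∠I = -150.7°.

I = 0.002753∠-150.7° A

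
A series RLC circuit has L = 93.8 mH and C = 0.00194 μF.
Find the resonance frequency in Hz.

Step 1 — Resonance condition Im(Z)=0 gives ω₀ = 1/√(LC).
Step 2 — ω₀ = 1/√(0.0938·1.94e-09) = 7.413e+04 rad/s.
Step 3 — f₀ = ω₀/(2π) = 1.18e+04 Hz.

f₀ = 1.18e+04 Hz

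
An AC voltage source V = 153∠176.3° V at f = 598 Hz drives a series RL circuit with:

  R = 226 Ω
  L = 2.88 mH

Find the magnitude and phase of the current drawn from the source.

Step 1 — Angular frequency: ω = 2π·f = 2π·598 = 3757 rad/s.
Step 2 — Component impedances:
  R: Z = R = 226 Ω
  L: Z = jωL = j·3757·0.00288 = 0 + j10.82 Ω
Step 3 — Series combination: Z_total = R + L = 226 + j10.82 Ω = 226.3∠2.7° Ω.
Step 4 — Source phasor: V = 153∠176.3° V = -152.7 + j9.873 V.
Step 5 — Ohm's law: I = V / Z_total = (-152.7 + j9.873) / (226 + j10.82) = -0.6719 + j0.07586 A.
Step 6 — Convert to polar: |I| = 0.6762 A, ∠I = 173.6°.

I = 0.6762∠173.6° A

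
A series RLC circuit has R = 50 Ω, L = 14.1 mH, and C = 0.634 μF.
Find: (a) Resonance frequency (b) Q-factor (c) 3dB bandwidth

Step 1 — Resonance condition Im(Z)=0 gives ω₀ = 1/√(LC).
Step 2 — ω₀ = 1/√(0.0141·6.34e-07) = 1.058e+04 rad/s.
Step 3 — f₀ = ω₀/(2π) = 1683 Hz.
Step 4 — Series Q: Q = ω₀L/R = 1.058e+04·0.0141/50 = 2.983.
Step 5 — 3dB bandwidth: Δω = ω₀/Q = 3546 rad/s; BW = Δω/(2π) = 564.4 Hz.

(a) f₀ = 1683 Hz  (b) Q = 2.983  (c) BW = 564.4 Hz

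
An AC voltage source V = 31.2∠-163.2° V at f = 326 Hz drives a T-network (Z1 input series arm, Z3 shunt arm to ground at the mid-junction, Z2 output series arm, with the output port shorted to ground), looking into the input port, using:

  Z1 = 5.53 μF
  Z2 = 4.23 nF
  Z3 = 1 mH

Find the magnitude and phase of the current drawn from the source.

Step 1 — Angular frequency: ω = 2π·f = 2π·326 = 2048 rad/s.
Step 2 — Component impedances:
  Z1: Z = 1/(jωC) = -j/(ω·C) = 0 - j88.28 Ω
  Z2: Z = 1/(jωC) = -j/(ω·C) = 0 - j1.154e+05 Ω
  Z3: Z = jωL = j·2048·0.001 = 0 + j2.048 Ω
Step 3 — With the output port shorted to ground, the output series arm Z2 runs from the junction to ground; the shunt arm Z3 also runs from the junction to ground. They appear in parallel: Z3 || Z2 = 0 + j2.048 Ω.
Step 4 — Series with input arm Z1: Z_in = Z1 + (Z3 || Z2) = 0 - j86.23 Ω = 86.23∠-90.0° Ω.
Step 5 — Source phasor: V = 31.2∠-163.2° V = -29.87 - j9.018 V.
Step 6 — Ohm's law: I = V / Z_total = (-29.87 - j9.018) / (0 - j86.23) = 0.1046 - j0.3464 A.
Step 7 — Convert to polar: |I| = 0.3618 A, ∠I = -73.2°.

I = 0.3618∠-73.2° A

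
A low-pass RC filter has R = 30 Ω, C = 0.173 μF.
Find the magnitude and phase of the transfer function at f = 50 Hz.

Step 1 — Angular frequency: ω = 2π·50 = 314.2 rad/s.
Step 2 — Transfer function: H(jω) = 1/(1 + jωRC).
Step 3 — Denominator: 1 + jωRC = 1 + j·314.2·30·1.73e-07 = 1 + j0.00163.
Step 4 — H = 1 - j0.00163.
Step 5 — Magnitude: |H| = 1 (-0.0 dB); phase: φ = -0.1°.

|H| = 1 (-0.0 dB), φ = -0.1°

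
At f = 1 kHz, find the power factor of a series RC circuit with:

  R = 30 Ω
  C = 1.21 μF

Step 1 — Angular frequency: ω = 2π·f = 2π·1000 = 6283 rad/s.
Step 2 — Component impedances:
  R: Z = R = 30 Ω
  C: Z = 1/(jωC) = -j/(ω·C) = 0 - j131.5 Ω
Step 3 — Series combination: Z_total = R + C = 30 - j131.5 Ω = 134.9∠-77.2° Ω.
Step 4 — Power factor: PF = cos(φ) = Re(Z)/|Z| = 30/134.9 = 0.2224.
Step 5 — Type: Im(Z) = -131.5 ⇒ leading (phase φ = -77.2°).

PF = 0.2224 (leading, φ = -77.2°)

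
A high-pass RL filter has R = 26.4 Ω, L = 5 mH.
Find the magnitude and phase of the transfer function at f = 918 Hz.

Step 1 — Angular frequency: ω = 2π·918 = 5768 rad/s.
Step 2 — Transfer function: H(jω) = jωL/(R + jωL).
Step 3 — Numerator jωL = j·28.84; denominator R + jωL = 26.4 + j28.84.
Step 4 — H = 0.5441 + j0.4981.
Step 5 — Magnitude: |H| = 0.7376 (-2.6 dB); phase: φ = 42.5°.

|H| = 0.7376 (-2.6 dB), φ = 42.5°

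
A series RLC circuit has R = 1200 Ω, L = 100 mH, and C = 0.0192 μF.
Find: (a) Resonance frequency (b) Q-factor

Step 1 — Resonance condition Im(Z)=0 gives ω₀ = 1/√(LC).
Step 2 — ω₀ = 1/√(0.1·1.92e-08) = 2.282e+04 rad/s.
Step 3 — f₀ = ω₀/(2π) = 3632 Hz.
Step 4 — Series Q: Q = ω₀L/R = 2.282e+04·0.1/1200 = 1.902.

(a) f₀ = 3632 Hz  (b) Q = 1.902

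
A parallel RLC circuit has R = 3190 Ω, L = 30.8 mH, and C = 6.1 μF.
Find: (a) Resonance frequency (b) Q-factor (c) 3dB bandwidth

Step 1 — Resonance: ω₀ = 1/√(LC) = 1/√(0.0308·6.1e-06) = 2307 rad/s.
Step 2 — f₀ = ω₀/(2π) = 367.2 Hz.
Step 3 — Parallel Q: Q = R/(ω₀L) = 3190/(2307·0.0308) = 44.89.
Step 4 — Bandwidth: Δω = ω₀/Q = 51.39 rad/s; BW = Δω/(2π) = 8.179 Hz.

(a) f₀ = 367.2 Hz  (b) Q = 44.89  (c) BW = 8.179 Hz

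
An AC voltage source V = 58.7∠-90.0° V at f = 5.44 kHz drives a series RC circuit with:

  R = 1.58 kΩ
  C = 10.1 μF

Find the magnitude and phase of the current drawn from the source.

Step 1 — Angular frequency: ω = 2π·f = 2π·5440 = 3.418e+04 rad/s.
Step 2 — Component impedances:
  R: Z = R = 1580 Ω
  C: Z = 1/(jωC) = -j/(ω·C) = 0 - j2.897 Ω
Step 3 — Series combination: Z_total = R + C = 1580 - j2.897 Ω = 1580∠-0.1° Ω.
Step 4 — Source phasor: V = 58.7∠-90.0° V = 0 - j58.7 V.
Step 5 — Ohm's law: I = V / Z_total = (0 - j58.7) / (1580 - j2.897) = 6.811e-05 - j0.03715 A.
Step 6 — Convert to polar: |I| = 0.03715 A, ∠I = -89.9°.

I = 0.03715∠-89.9° A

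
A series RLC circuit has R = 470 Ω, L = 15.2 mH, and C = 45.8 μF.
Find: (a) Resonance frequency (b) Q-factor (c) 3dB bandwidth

Step 1 — Resonance condition Im(Z)=0 gives ω₀ = 1/√(LC).
Step 2 — ω₀ = 1/√(0.0152·4.58e-05) = 1199 rad/s.
Step 3 — f₀ = ω₀/(2π) = 190.8 Hz.
Step 4 — Series Q: Q = ω₀L/R = 1199·0.0152/470 = 0.03876.
Step 5 — 3dB bandwidth: Δω = ω₀/Q = 3.092e+04 rad/s; BW = Δω/(2π) = 4921 Hz.

(a) f₀ = 190.8 Hz  (b) Q = 0.03876  (c) BW = 4921 Hz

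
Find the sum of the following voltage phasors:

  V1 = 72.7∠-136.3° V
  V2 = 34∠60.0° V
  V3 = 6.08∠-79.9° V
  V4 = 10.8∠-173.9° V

Step 1 — Convert each phasor to rectangular form:
  V1 = 72.7·(cos(-136.3°) + j·sin(-136.3°)) = -52.56 - j50.23 V
  V2 = 34·(cos(60.0°) + j·sin(60.0°)) = 17 + j29.44 V
  V3 = 6.08·(cos(-79.9°) + j·sin(-79.9°)) = 1.066 - j5.986 V
  V4 = 10.8·(cos(-173.9°) + j·sin(-173.9°)) = -10.74 - j1.148 V
Step 2 — Sum components: V_total = -45.23 - j27.92 V.
Step 3 — Convert to polar: |V_total| = 53.15 V, ∠V_total = -148.3°.

V_total = 53.15∠-148.3° V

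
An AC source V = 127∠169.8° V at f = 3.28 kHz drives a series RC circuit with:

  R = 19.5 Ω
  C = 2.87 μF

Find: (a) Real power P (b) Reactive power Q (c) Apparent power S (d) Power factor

Step 1 — Angular frequency: ω = 2π·f = 2π·3280 = 2.061e+04 rad/s.
Step 2 — Component impedances:
  R: Z = R = 19.5 Ω
  C: Z = 1/(jωC) = -j/(ω·C) = 0 - j16.91 Ω
Step 3 — Series combination: Z_total = R + C = 19.5 - j16.91 Ω = 25.81∠-40.9° Ω.
Step 4 — Source phasor: V = 127∠169.8° V = -125 + j22.49 V.
Step 5 — Current: I = V / Z = -4.23 - j2.514 A = 4.921∠-149.3° A.
Step 6 — Complex power: S = V·I* = 472.2 - j409.4 VA.
Step 7 — Real power: P = Re(S) = 472.2 W.
Step 8 — Reactive power: Q = Im(S) = -409.4 VAR.
Step 9 — Apparent power: |S| = 624.9 VA.
Step 10 — Power factor: PF = P/|S| = 0.7556 (leading).

(a) P = 472.2 W  (b) Q = -409.4 VAR  (c) S = 624.9 VA  (d) PF = 0.7556 (leading)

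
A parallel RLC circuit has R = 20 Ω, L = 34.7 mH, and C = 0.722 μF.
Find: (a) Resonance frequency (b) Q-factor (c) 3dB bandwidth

Step 1 — Resonance: ω₀ = 1/√(LC) = 1/√(0.0347·7.22e-07) = 6318 rad/s.
Step 2 — f₀ = ω₀/(2π) = 1006 Hz.
Step 3 — Parallel Q: Q = R/(ω₀L) = 20/(6318·0.0347) = 0.09123.
Step 4 — Bandwidth: Δω = ω₀/Q = 6.925e+04 rad/s; BW = Δω/(2π) = 1.102e+04 Hz.

(a) f₀ = 1006 Hz  (b) Q = 0.09123  (c) BW = 1.102e+04 Hz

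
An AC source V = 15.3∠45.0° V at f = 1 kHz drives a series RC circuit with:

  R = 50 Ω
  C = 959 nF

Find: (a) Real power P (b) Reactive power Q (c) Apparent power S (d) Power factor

Step 1 — Angular frequency: ω = 2π·f = 2π·1000 = 6283 rad/s.
Step 2 — Component impedances:
  R: Z = R = 50 Ω
  C: Z = 1/(jωC) = -j/(ω·C) = 0 - j166 Ω
Step 3 — Series combination: Z_total = R + C = 50 - j166 Ω = 173.3∠-73.2° Ω.
Step 4 — Source phasor: V = 15.3∠45.0° V = 10.82 + j10.82 V.
Step 5 — Current: I = V / Z = -0.04176 + j0.07777 A = 0.08827∠118.2° A.
Step 6 — Complex power: S = V·I* = 0.3896 - j1.293 VA.
Step 7 — Real power: P = Re(S) = 0.3896 W.
Step 8 — Reactive power: Q = Im(S) = -1.293 VAR.
Step 9 — Apparent power: |S| = 1.351 VA.
Step 10 — Power factor: PF = P/|S| = 0.2885 (leading).

(a) P = 0.3896 W  (b) Q = -1.293 VAR  (c) S = 1.351 VA  (d) PF = 0.2885 (leading)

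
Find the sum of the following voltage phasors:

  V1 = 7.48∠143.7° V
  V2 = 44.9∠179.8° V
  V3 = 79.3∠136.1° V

Step 1 — Convert each phasor to rectangular form:
  V1 = 7.48·(cos(143.7°) + j·sin(143.7°)) = -6.028 + j4.428 V
  V2 = 44.9·(cos(179.8°) + j·sin(179.8°)) = -44.9 + j0.1567 V
  V3 = 79.3·(cos(136.1°) + j·sin(136.1°)) = -57.14 + j54.99 V
Step 2 — Sum components: V_total = -108.1 + j59.57 V.
Step 3 — Convert to polar: |V_total| = 123.4 V, ∠V_total = 151.1°.

V_total = 123.4∠151.1° V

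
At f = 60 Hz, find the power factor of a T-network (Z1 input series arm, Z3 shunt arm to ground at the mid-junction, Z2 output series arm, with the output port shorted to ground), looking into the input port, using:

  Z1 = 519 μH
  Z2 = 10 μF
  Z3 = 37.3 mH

Step 1 — Angular frequency: ω = 2π·f = 2π·60 = 377 rad/s.
Step 2 — Component impedances:
  Z1: Z = jωL = j·377·0.000519 = 0 + j0.1957 Ω
  Z2: Z = 1/(jωC) = -j/(ω·C) = 0 - j265.3 Ω
  Z3: Z = jωL = j·377·0.0373 = 0 + j14.06 Ω
Step 3 — With the output port shorted to ground, the output series arm Z2 runs from the junction to ground; the shunt arm Z3 also runs from the junction to ground. They appear in parallel: Z3 || Z2 = 0 + j14.85 Ω.
Step 4 — Series with input arm Z1: Z_in = Z1 + (Z3 || Z2) = 0 + j15.04 Ω = 15.04∠90.0° Ω.
Step 5 — Power factor: PF = cos(φ) = Re(Z)/|Z| = 0/15.04 = 0.
Step 6 — Type: Im(Z) = 15.04 ⇒ lagging (phase φ = 90.0°).

PF = 0 (lagging, φ = 90.0°)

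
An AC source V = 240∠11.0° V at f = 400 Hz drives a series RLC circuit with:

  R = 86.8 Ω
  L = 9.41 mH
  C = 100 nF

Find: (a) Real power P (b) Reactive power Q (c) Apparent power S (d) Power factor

Step 1 — Angular frequency: ω = 2π·f = 2π·400 = 2513 rad/s.
Step 2 — Component impedances:
  R: Z = R = 86.8 Ω
  L: Z = jωL = j·2513·0.00941 = 0 + j23.65 Ω
  C: Z = 1/(jωC) = -j/(ω·C) = 0 - j3979 Ω
Step 3 — Series combination: Z_total = R + L + C = 86.8 - j3955 Ω = 3956∠-88.7° Ω.
Step 4 — Source phasor: V = 240∠11.0° V = 235.6 + j45.79 V.
Step 5 — Current: I = V / Z = -0.01027 + j0.05979 A = 0.06066∠99.7° A.
Step 6 — Complex power: S = V·I* = 0.3194 - j14.56 VA.
Step 7 — Real power: P = Re(S) = 0.3194 W.
Step 8 — Reactive power: Q = Im(S) = -14.56 VAR.
Step 9 — Apparent power: |S| = 14.56 VA.
Step 10 — Power factor: PF = P/|S| = 0.02194 (leading).

(a) P = 0.3194 W  (b) Q = -14.56 VAR  (c) S = 14.56 VA  (d) PF = 0.02194 (leading)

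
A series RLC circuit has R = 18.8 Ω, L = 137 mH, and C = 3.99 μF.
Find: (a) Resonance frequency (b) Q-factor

Step 1 — Resonance condition Im(Z)=0 gives ω₀ = 1/√(LC).
Step 2 — ω₀ = 1/√(0.137·3.99e-06) = 1353 rad/s.
Step 3 — f₀ = ω₀/(2π) = 215.3 Hz.
Step 4 — Series Q: Q = ω₀L/R = 1353·0.137/18.8 = 9.856.

(a) f₀ = 215.3 Hz  (b) Q = 9.856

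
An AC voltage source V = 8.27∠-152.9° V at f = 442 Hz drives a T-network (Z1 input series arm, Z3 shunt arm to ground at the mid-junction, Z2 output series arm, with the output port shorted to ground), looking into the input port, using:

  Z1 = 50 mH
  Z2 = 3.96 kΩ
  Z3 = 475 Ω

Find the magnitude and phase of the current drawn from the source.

Step 1 — Angular frequency: ω = 2π·f = 2π·442 = 2777 rad/s.
Step 2 — Component impedances:
  Z1: Z = jωL = j·2777·0.05 = 0 + j138.9 Ω
  Z2: Z = R = 3960 Ω
  Z3: Z = R = 475 Ω
Step 3 — With the output port shorted to ground, the output series arm Z2 runs from the junction to ground; the shunt arm Z3 also runs from the junction to ground. They appear in parallel: Z3 || Z2 = 424.1 Ω.
Step 4 — Series with input arm Z1: Z_in = Z1 + (Z3 || Z2) = 424.1 + j138.9 Ω = 446.3∠18.1° Ω.
Step 5 — Source phasor: V = 8.27∠-152.9° V = -7.362 - j3.767 V.
Step 6 — Ohm's law: I = V / Z_total = (-7.362 - j3.767) / (424.1 + j138.9) = -0.0183 - j0.00289 A.
Step 7 — Convert to polar: |I| = 0.01853 A, ∠I = -171.0°.

I = 0.01853∠-171.0° A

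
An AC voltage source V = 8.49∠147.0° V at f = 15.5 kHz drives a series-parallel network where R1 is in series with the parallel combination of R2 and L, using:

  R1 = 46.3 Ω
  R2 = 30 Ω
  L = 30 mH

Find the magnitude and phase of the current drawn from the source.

Step 1 — Angular frequency: ω = 2π·f = 2π·1.55e+04 = 9.739e+04 rad/s.
Step 2 — Component impedances:
  R1: Z = R = 46.3 Ω
  R2: Z = R = 30 Ω
  L: Z = jωL = j·9.739e+04·0.03 = 0 + j2922 Ω
Step 3 — Parallel branch: R2 || L = 1/(1/R2 + 1/L) = 30 + j0.308 Ω.
Step 4 — Series with R1: Z_total = R1 + (R2 || L) = 76.3 + j0.308 Ω = 76.3∠0.2° Ω.
Step 5 — Source phasor: V = 8.49∠147.0° V = -7.12 + j4.624 V.
Step 6 — Ohm's law: I = V / Z_total = (-7.12 + j4.624) / (76.3 + j0.308) = -0.09308 + j0.06098 A.
Step 7 — Convert to polar: |I| = 0.1113 A, ∠I = 146.8°.

I = 0.1113∠146.8° A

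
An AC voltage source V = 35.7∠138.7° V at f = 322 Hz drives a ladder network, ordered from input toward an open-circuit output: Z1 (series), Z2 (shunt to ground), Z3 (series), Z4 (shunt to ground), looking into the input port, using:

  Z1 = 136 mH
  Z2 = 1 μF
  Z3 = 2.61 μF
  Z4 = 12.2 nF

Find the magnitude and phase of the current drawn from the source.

Step 1 — Angular frequency: ω = 2π·f = 2π·322 = 2023 rad/s.
Step 2 — Component impedances:
  Z1: Z = jωL = j·2023·0.136 = 0 + j275.2 Ω
  Z2: Z = 1/(jωC) = -j/(ω·C) = 0 - j494.3 Ω
  Z3: Z = 1/(jωC) = -j/(ω·C) = 0 - j189.4 Ω
  Z4: Z = 1/(jωC) = -j/(ω·C) = 0 - j4.051e+04 Ω
Step 3 — Ladder network (open output): work backward from the far end, alternating series and parallel combinations. Z_in = 0 - j213.2 Ω = 213.2∠-90.0° Ω.
Step 4 — Source phasor: V = 35.7∠138.7° V = -26.82 + j23.56 V.
Step 5 — Ohm's law: I = V / Z_total = (-26.82 + j23.56) / (0 - j213.2) = -0.1105 - j0.1258 A.
Step 6 — Convert to polar: |I| = 0.1675 A, ∠I = -131.3°.

I = 0.1675∠-131.3° A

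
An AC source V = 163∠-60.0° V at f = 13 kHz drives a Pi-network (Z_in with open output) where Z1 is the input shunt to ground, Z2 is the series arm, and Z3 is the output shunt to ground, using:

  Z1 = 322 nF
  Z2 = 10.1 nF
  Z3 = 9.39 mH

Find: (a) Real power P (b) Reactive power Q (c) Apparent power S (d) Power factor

Step 1 — Angular frequency: ω = 2π·f = 2π·1.3e+04 = 8.168e+04 rad/s.
Step 2 — Component impedances:
  Z1: Z = 1/(jωC) = -j/(ω·C) = 0 - j38.02 Ω
  Z2: Z = 1/(jωC) = -j/(ω·C) = 0 - j1212 Ω
  Z3: Z = jωL = j·8.168e+04·0.00939 = 0 + j767 Ω
Step 3 — With open output, the series arm Z2 and the output shunt Z3 appear in series to ground: Z2 + Z3 = 0 - j445.2 Ω.
Step 4 — Parallel with input shunt Z1: Z_in = Z1 || (Z2 + Z3) = 0 - j35.03 Ω = 35.03∠-90.0° Ω.
Step 5 — Source phasor: V = 163∠-60.0° V = 81.5 - j141.2 V.
Step 6 — Current: I = V / Z = 4.03 + j2.327 A = 4.653∠30.0° A.
Step 7 — Complex power: S = V·I* = 0 - j758.5 VA.
Step 8 — Real power: P = Re(S) = 0 W.
Step 9 — Reactive power: Q = Im(S) = -758.5 VAR.
Step 10 — Apparent power: |S| = 758.5 VA.
Step 11 — Power factor: PF = P/|S| = 0 (leading).

(a) P = 0 W  (b) Q = -758.5 VAR  (c) S = 758.5 VA  (d) PF = 0 (leading)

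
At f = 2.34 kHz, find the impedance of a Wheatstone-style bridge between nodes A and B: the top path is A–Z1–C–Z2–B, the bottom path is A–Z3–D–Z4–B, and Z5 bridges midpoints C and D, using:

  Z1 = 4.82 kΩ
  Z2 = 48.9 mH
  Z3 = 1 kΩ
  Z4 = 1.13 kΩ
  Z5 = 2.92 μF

Step 1 — Angular frequency: ω = 2π·f = 2π·2340 = 1.47e+04 rad/s.
Step 2 — Component impedances:
  Z1: Z = R = 4820 Ω
  Z2: Z = jωL = j·1.47e+04·0.0489 = 0 + j719 Ω
  Z3: Z = R = 1000 Ω
  Z4: Z = R = 1130 Ω
  Z5: Z = 1/(jωC) = -j/(ω·C) = 0 - j23.29 Ω
Step 3 — Bridge requires nodal analysis (the Z5 bridge couples midpoints C and D, so the two paths cannot be reduced to a simple series/parallel combination). Setting node B to ground and injecting 1 A at node A, the 3-node admittance system at A, C, D solves to V_A = Z_AB = 1142 + j509.5 Ω = 1251∠24.0° Ω.

Z = 1142 + j509.5 Ω = 1251∠24.0° Ω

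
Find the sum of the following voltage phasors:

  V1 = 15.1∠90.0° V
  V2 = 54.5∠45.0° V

Step 1 — Convert each phasor to rectangular form:
  V1 = 15.1·(cos(90.0°) + j·sin(90.0°)) = 0 + j15.1 V
  V2 = 54.5·(cos(45.0°) + j·sin(45.0°)) = 38.54 + j38.54 V
Step 2 — Sum components: V_total = 38.54 + j53.64 V.
Step 3 — Convert to polar: |V_total| = 66.05 V, ∠V_total = 54.3°.

V_total = 66.05∠54.3° V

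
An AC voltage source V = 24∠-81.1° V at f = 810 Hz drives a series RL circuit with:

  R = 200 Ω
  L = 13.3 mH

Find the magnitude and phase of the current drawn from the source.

Step 1 — Angular frequency: ω = 2π·f = 2π·810 = 5089 rad/s.
Step 2 — Component impedances:
  R: Z = R = 200 Ω
  L: Z = jωL = j·5089·0.0133 = 0 + j67.69 Ω
Step 3 — Series combination: Z_total = R + L = 200 + j67.69 Ω = 211.1∠18.7° Ω.
Step 4 — Source phasor: V = 24∠-81.1° V = 3.713 - j23.71 V.
Step 5 — Ohm's law: I = V / Z_total = (3.713 - j23.71) / (200 + j67.69) = -0.01934 - j0.112 A.
Step 6 — Convert to polar: |I| = 0.1137 A, ∠I = -99.8°.

I = 0.1137∠-99.8° A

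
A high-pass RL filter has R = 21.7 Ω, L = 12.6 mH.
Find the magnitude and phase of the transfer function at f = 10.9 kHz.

Step 1 — Angular frequency: ω = 2π·1.09e+04 = 6.849e+04 rad/s.
Step 2 — Transfer function: H(jω) = jωL/(R + jωL).
Step 3 — Numerator jωL = j·862.9; denominator R + jωL = 21.7 + j862.9.
Step 4 — H = 0.9994 + j0.02513.
Step 5 — Magnitude: |H| = 0.9997 (-0.0 dB); phase: φ = 1.4°.

|H| = 0.9997 (-0.0 dB), φ = 1.4°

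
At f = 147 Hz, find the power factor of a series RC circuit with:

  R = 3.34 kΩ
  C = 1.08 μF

Step 1 — Angular frequency: ω = 2π·f = 2π·147 = 923.6 rad/s.
Step 2 — Component impedances:
  R: Z = R = 3340 Ω
  C: Z = 1/(jωC) = -j/(ω·C) = 0 - j1002 Ω
Step 3 — Series combination: Z_total = R + C = 3340 - j1002 Ω = 3487∠-16.7° Ω.
Step 4 — Power factor: PF = cos(φ) = Re(Z)/|Z| = 3340/3487 = 0.9578.
Step 5 — Type: Im(Z) = -1002 ⇒ leading (phase φ = -16.7°).

PF = 0.9578 (leading, φ = -16.7°)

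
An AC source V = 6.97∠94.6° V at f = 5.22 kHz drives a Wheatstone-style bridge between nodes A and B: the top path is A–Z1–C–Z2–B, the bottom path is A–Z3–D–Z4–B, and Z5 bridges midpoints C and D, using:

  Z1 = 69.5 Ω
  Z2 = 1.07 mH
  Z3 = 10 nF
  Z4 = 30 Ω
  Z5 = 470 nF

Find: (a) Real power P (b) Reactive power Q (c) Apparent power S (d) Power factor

Step 1 — Angular frequency: ω = 2π·f = 2π·5220 = 3.28e+04 rad/s.
Step 2 — Component impedances:
  Z1: Z = R = 69.5 Ω
  Z2: Z = jωL = j·3.28e+04·0.00107 = 0 + j35.09 Ω
  Z3: Z = 1/(jωC) = -j/(ω·C) = 0 - j3049 Ω
  Z4: Z = R = 30 Ω
  Z5: Z = 1/(jωC) = -j/(ω·C) = 0 - j64.87 Ω
Step 3 — Bridge requires nodal analysis (the Z5 bridge couples midpoints C and D, so the two paths cannot be reduced to a simple series/parallel combination). Setting node B to ground and injecting 1 A at node A, the 3-node admittance system at A, C, D solves to V_A = Z_AB = 92.71 + j52.16 Ω = 106.4∠29.4° Ω.
Step 4 — Source phasor: V = 6.97∠94.6° V = -0.559 + j6.948 V.
Step 5 — Current: I = V / Z = 0.02745 + j0.0595 A = 0.06552∠65.2° A.
Step 6 — Complex power: S = V·I* = 0.398 + j0.224 VA.
Step 7 — Real power: P = Re(S) = 0.398 W.
Step 8 — Reactive power: Q = Im(S) = 0.224 VAR.
Step 9 — Apparent power: |S| = 0.4567 VA.
Step 10 — Power factor: PF = P/|S| = 0.8715 (lagging).

(a) P = 0.398 W  (b) Q = 0.224 VAR  (c) S = 0.4567 VA  (d) PF = 0.8715 (lagging)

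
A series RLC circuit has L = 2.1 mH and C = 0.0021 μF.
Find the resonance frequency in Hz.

Step 1 — Resonance condition Im(Z)=0 gives ω₀ = 1/√(LC).
Step 2 — ω₀ = 1/√(0.0021·2.1e-09) = 4.762e+05 rad/s.
Step 3 — f₀ = ω₀/(2π) = 7.579e+04 Hz.

f₀ = 7.579e+04 Hz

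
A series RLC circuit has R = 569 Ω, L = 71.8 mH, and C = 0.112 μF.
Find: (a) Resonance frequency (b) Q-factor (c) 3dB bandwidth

Step 1 — Resonance condition Im(Z)=0 gives ω₀ = 1/√(LC).
Step 2 — ω₀ = 1/√(0.0718·1.12e-07) = 1.115e+04 rad/s.
Step 3 — f₀ = ω₀/(2π) = 1775 Hz.
Step 4 — Series Q: Q = ω₀L/R = 1.115e+04·0.0718/569 = 1.407.
Step 5 — 3dB bandwidth: Δω = ω₀/Q = 7925 rad/s; BW = Δω/(2π) = 1261 Hz.

(a) f₀ = 1775 Hz  (b) Q = 1.407  (c) BW = 1261 Hz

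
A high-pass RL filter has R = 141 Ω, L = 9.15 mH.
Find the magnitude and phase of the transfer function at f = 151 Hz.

Step 1 — Angular frequency: ω = 2π·151 = 948.8 rad/s.
Step 2 — Transfer function: H(jω) = jωL/(R + jωL).
Step 3 — Numerator jωL = j·8.681; denominator R + jωL = 141 + j8.681.
Step 4 — H = 0.003776 + j0.06134.
Step 5 — Magnitude: |H| = 0.06145 (-24.2 dB); phase: φ = 86.5°.

|H| = 0.06145 (-24.2 dB), φ = 86.5°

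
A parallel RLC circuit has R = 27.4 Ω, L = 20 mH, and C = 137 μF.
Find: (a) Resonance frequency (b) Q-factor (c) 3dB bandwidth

Step 1 — Resonance: ω₀ = 1/√(LC) = 1/√(0.02·0.000137) = 604.1 rad/s.
Step 2 — f₀ = ω₀/(2π) = 96.15 Hz.
Step 3 — Parallel Q: Q = R/(ω₀L) = 27.4/(604.1·0.02) = 2.268.
Step 4 — Bandwidth: Δω = ω₀/Q = 266.4 rad/s; BW = Δω/(2π) = 42.4 Hz.

(a) f₀ = 96.15 Hz  (b) Q = 2.268  (c) BW = 42.4 Hz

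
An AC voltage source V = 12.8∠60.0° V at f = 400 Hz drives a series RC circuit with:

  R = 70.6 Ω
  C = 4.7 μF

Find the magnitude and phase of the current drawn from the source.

Step 1 — Angular frequency: ω = 2π·f = 2π·400 = 2513 rad/s.
Step 2 — Component impedances:
  R: Z = R = 70.6 Ω
  C: Z = 1/(jωC) = -j/(ω·C) = 0 - j84.66 Ω
Step 3 — Series combination: Z_total = R + C = 70.6 - j84.66 Ω = 110.2∠-50.2° Ω.
Step 4 — Source phasor: V = 12.8∠60.0° V = 6.4 + j11.09 V.
Step 5 — Ohm's law: I = V / Z_total = (6.4 + j11.09) / (70.6 - j84.66) = -0.04004 + j0.109 A.
Step 6 — Convert to polar: |I| = 0.1161 A, ∠I = 110.2°.

I = 0.1161∠110.2° A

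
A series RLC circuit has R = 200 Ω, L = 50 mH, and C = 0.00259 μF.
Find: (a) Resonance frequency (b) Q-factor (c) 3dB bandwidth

Step 1 — Resonance condition Im(Z)=0 gives ω₀ = 1/√(LC).
Step 2 — ω₀ = 1/√(0.05·2.59e-09) = 8.787e+04 rad/s.
Step 3 — f₀ = ω₀/(2π) = 1.399e+04 Hz.
Step 4 — Series Q: Q = ω₀L/R = 8.787e+04·0.05/200 = 21.97.
Step 5 — 3dB bandwidth: Δω = ω₀/Q = 4000 rad/s; BW = Δω/(2π) = 636.6 Hz.

(a) f₀ = 1.399e+04 Hz  (b) Q = 21.97  (c) BW = 636.6 Hz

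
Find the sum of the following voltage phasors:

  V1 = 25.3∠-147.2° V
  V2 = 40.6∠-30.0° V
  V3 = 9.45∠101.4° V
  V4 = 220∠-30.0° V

Step 1 — Convert each phasor to rectangular form:
  V1 = 25.3·(cos(-147.2°) + j·sin(-147.2°)) = -21.27 - j13.71 V
  V2 = 40.6·(cos(-30.0°) + j·sin(-30.0°)) = 35.16 - j20.3 V
  V3 = 9.45·(cos(101.4°) + j·sin(101.4°)) = -1.868 + j9.264 V
  V4 = 220·(cos(-30.0°) + j·sin(-30.0°)) = 190.5 - j110 V
Step 2 — Sum components: V_total = 202.6 - j134.7 V.
Step 3 — Convert to polar: |V_total| = 243.3 V, ∠V_total = -33.6°.

V_total = 243.3∠-33.6° V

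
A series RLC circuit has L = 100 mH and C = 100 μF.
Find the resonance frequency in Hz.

Step 1 — Resonance condition Im(Z)=0 gives ω₀ = 1/√(LC).
Step 2 — ω₀ = 1/√(0.1·0.0001) = 316.2 rad/s.
Step 3 — f₀ = ω₀/(2π) = 50.33 Hz.

f₀ = 50.33 Hz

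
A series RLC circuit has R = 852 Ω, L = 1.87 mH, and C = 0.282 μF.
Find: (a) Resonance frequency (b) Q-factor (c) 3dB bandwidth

Step 1 — Resonance: ω₀ = 1/√(LC) = 1/√(0.00187·2.82e-07) = 4.355e+04 rad/s.
Step 2 — f₀ = ω₀/(2π) = 6931 Hz.
Step 3 — Series Q: Q = ω₀L/R = 4.355e+04·0.00187/852 = 0.09558.
Step 4 — Bandwidth: Δω = ω₀/Q = 4.556e+05 rad/s; BW = Δω/(2π) = 7.251e+04 Hz.

(a) f₀ = 6931 Hz  (b) Q = 0.09558  (c) BW = 7.251e+04 Hz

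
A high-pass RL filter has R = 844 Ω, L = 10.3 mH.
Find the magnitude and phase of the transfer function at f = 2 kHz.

Step 1 — Angular frequency: ω = 2π·2000 = 1.257e+04 rad/s.
Step 2 — Transfer function: H(jω) = jωL/(R + jωL).
Step 3 — Numerator jωL = j·129.4; denominator R + jωL = 844 + j129.4.
Step 4 — H = 0.02298 + j0.1498.
Step 5 — Magnitude: |H| = 0.1516 (-16.4 dB); phase: φ = 81.3°.

|H| = 0.1516 (-16.4 dB), φ = 81.3°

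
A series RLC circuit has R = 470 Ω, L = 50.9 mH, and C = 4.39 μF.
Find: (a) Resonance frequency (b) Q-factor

Step 1 — Resonance condition Im(Z)=0 gives ω₀ = 1/√(LC).
Step 2 — ω₀ = 1/√(0.0509·4.39e-06) = 2115 rad/s.
Step 3 — f₀ = ω₀/(2π) = 336.7 Hz.
Step 4 — Series Q: Q = ω₀L/R = 2115·0.0509/470 = 0.2291.

(a) f₀ = 336.7 Hz  (b) Q = 0.2291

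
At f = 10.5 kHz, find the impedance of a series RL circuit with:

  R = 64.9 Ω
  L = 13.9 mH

Step 1 — Angular frequency: ω = 2π·f = 2π·1.05e+04 = 6.597e+04 rad/s.
Step 2 — Component impedances:
  R: Z = R = 64.9 Ω
  L: Z = jωL = j·6.597e+04·0.0139 = 0 + j917 Ω
Step 3 — Series combination: Z_total = R + L = 64.9 + j917 Ω = 919.3∠86.0° Ω.

Z = 64.9 + j917 Ω = 919.3∠86.0° Ω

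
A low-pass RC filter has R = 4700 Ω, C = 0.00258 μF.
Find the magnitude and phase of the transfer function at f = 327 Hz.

Step 1 — Angular frequency: ω = 2π·327 = 2055 rad/s.
Step 2 — Transfer function: H(jω) = 1/(1 + jωRC).
Step 3 — Denominator: 1 + jωRC = 1 + j·2055·4700·2.58e-09 = 1 + j0.02491.
Step 4 — H = 0.9994 - j0.0249.
Step 5 — Magnitude: |H| = 0.9997 (-0.0 dB); phase: φ = -1.4°.

|H| = 0.9997 (-0.0 dB), φ = -1.4°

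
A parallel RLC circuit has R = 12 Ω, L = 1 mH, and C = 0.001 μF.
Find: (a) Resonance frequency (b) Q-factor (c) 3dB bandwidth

Step 1 — Resonance: ω₀ = 1/√(LC) = 1/√(0.001·1e-09) = 1e+06 rad/s.
Step 2 — f₀ = ω₀/(2π) = 1.592e+05 Hz.
Step 3 — Parallel Q: Q = R/(ω₀L) = 12/(1e+06·0.001) = 0.012.
Step 4 — Bandwidth: Δω = ω₀/Q = 8.333e+07 rad/s; BW = Δω/(2π) = 1.326e+07 Hz.

(a) f₀ = 1.592e+05 Hz  (b) Q = 0.012  (c) BW = 1.326e+07 Hz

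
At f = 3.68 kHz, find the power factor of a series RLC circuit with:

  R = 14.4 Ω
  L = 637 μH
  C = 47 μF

Step 1 — Angular frequency: ω = 2π·f = 2π·3680 = 2.312e+04 rad/s.
Step 2 — Component impedances:
  R: Z = R = 14.4 Ω
  L: Z = jωL = j·2.312e+04·0.000637 = 0 + j14.73 Ω
  C: Z = 1/(jωC) = -j/(ω·C) = 0 - j0.9202 Ω
Step 3 — Series combination: Z_total = R + L + C = 14.4 + j13.81 Ω = 19.95∠43.8° Ω.
Step 4 — Power factor: PF = cos(φ) = Re(Z)/|Z| = 14.4/19.95 = 0.7218.
Step 5 — Type: Im(Z) = 13.81 ⇒ lagging (phase φ = 43.8°).

PF = 0.7218 (lagging, φ = 43.8°)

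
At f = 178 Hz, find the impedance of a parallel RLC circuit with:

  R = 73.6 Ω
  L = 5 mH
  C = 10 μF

Step 1 — Angular frequency: ω = 2π·f = 2π·178 = 1118 rad/s.
Step 2 — Component impedances:
  R: Z = R = 73.6 Ω
  L: Z = jωL = j·1118·0.005 = 0 + j5.592 Ω
  C: Z = 1/(jωC) = -j/(ω·C) = 0 - j89.41 Ω
Step 3 — Parallel combination: 1/Z_total = 1/R + 1/L + 1/C; Z_total = 0.4803 + j5.926 Ω = 5.946∠85.4° Ω.

Z = 0.4803 + j5.926 Ω = 5.946∠85.4° Ω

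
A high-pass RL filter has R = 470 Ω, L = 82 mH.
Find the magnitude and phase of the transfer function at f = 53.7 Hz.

Step 1 — Angular frequency: ω = 2π·53.7 = 337.4 rad/s.
Step 2 — Transfer function: H(jω) = jωL/(R + jωL).
Step 3 — Numerator jωL = j·27.67; denominator R + jωL = 470 + j27.67.
Step 4 — H = 0.003453 + j0.05866.
Step 5 — Magnitude: |H| = 0.05877 (-24.6 dB); phase: φ = 86.6°.

|H| = 0.05877 (-24.6 dB), φ = 86.6°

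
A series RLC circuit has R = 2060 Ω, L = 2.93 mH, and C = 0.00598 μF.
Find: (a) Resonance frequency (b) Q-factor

Step 1 — Resonance condition Im(Z)=0 gives ω₀ = 1/√(LC).
Step 2 — ω₀ = 1/√(0.00293·5.98e-09) = 2.389e+05 rad/s.
Step 3 — f₀ = ω₀/(2π) = 3.802e+04 Hz.
Step 4 — Series Q: Q = ω₀L/R = 2.389e+05·0.00293/2060 = 0.3398.

(a) f₀ = 3.802e+04 Hz  (b) Q = 0.3398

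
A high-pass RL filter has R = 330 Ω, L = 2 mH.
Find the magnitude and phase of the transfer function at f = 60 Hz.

Step 1 — Angular frequency: ω = 2π·60 = 377 rad/s.
Step 2 — Transfer function: H(jω) = jωL/(R + jωL).
Step 3 — Numerator jωL = j·0.754; denominator R + jωL = 330 + j0.754.
Step 4 — H = 5.22e-06 + j0.002285.
Step 5 — Magnitude: |H| = 0.002285 (-52.8 dB); phase: φ = 89.9°.

|H| = 0.002285 (-52.8 dB), φ = 89.9°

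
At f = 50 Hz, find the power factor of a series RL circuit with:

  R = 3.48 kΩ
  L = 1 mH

Step 1 — Angular frequency: ω = 2π·f = 2π·50 = 314.2 rad/s.
Step 2 — Component impedances:
  R: Z = R = 3480 Ω
  L: Z = jωL = j·314.2·0.001 = 0 + j0.3142 Ω
Step 3 — Series combination: Z_total = R + L = 3480 + j0.3142 Ω = 3480∠0.0° Ω.
Step 4 — Power factor: PF = cos(φ) = Re(Z)/|Z| = 3480/3480 = 1.
Step 5 — Type: Im(Z) = 0.3142 ⇒ lagging (phase φ = 0.0°).

PF = 1 (lagging, φ = 0.0°)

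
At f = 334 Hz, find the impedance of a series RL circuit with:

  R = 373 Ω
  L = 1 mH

Step 1 — Angular frequency: ω = 2π·f = 2π·334 = 2099 rad/s.
Step 2 — Component impedances:
  R: Z = R = 373 Ω
  L: Z = jωL = j·2099·0.001 = 0 + j2.099 Ω
Step 3 — Series combination: Z_total = R + L = 373 + j2.099 Ω = 373∠0.3° Ω.

Z = 373 + j2.099 Ω = 373∠0.3° Ω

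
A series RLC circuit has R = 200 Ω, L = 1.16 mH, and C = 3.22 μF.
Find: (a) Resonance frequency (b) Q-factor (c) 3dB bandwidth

Step 1 — Resonance condition Im(Z)=0 gives ω₀ = 1/√(LC).
Step 2 — ω₀ = 1/√(0.00116·3.22e-06) = 1.636e+04 rad/s.
Step 3 — f₀ = ω₀/(2π) = 2604 Hz.
Step 4 — Series Q: Q = ω₀L/R = 1.636e+04·0.00116/200 = 0.0949.
Step 5 — 3dB bandwidth: Δω = ω₀/Q = 1.724e+05 rad/s; BW = Δω/(2π) = 2.744e+04 Hz.

(a) f₀ = 2604 Hz  (b) Q = 0.0949  (c) BW = 2.744e+04 Hz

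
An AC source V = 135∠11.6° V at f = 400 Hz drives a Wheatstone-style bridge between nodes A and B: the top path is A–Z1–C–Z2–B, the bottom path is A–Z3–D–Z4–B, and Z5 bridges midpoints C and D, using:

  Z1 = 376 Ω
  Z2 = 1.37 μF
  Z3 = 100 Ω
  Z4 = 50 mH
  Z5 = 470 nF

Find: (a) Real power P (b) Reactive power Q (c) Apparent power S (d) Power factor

Step 1 — Angular frequency: ω = 2π·f = 2π·400 = 2513 rad/s.
Step 2 — Component impedances:
  Z1: Z = R = 376 Ω
  Z2: Z = 1/(jωC) = -j/(ω·C) = 0 - j290.4 Ω
  Z3: Z = R = 100 Ω
  Z4: Z = jωL = j·2513·0.05 = 0 + j125.7 Ω
  Z5: Z = 1/(jωC) = -j/(ω·C) = 0 - j846.6 Ω
Step 3 — Bridge requires nodal analysis (the Z5 bridge couples midpoints C and D, so the two paths cannot be reduced to a simple series/parallel combination). Setting node B to ground and injecting 1 A at node A, the 3-node admittance system at A, C, D solves to V_A = Z_AB = 113.9 + j101.1 Ω = 152.3∠41.6° Ω.
Step 4 — Source phasor: V = 135∠11.6° V = 132.2 + j27.15 V.
Step 5 — Current: I = V / Z = 0.7678 - j0.4432 A = 0.8865∠-30.0° A.
Step 6 — Complex power: S = V·I* = 89.5 + j79.46 VA.
Step 7 — Real power: P = Re(S) = 89.5 W.
Step 8 — Reactive power: Q = Im(S) = 79.46 VAR.
Step 9 — Apparent power: |S| = 119.7 VA.
Step 10 — Power factor: PF = P/|S| = 0.7478 (lagging).

(a) P = 89.5 W  (b) Q = 79.46 VAR  (c) S = 119.7 VA  (d) PF = 0.7478 (lagging)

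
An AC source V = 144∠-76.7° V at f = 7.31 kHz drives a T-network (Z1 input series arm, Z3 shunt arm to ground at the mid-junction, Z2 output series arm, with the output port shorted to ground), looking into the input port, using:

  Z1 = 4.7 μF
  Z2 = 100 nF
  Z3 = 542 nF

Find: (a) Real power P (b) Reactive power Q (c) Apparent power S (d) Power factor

Step 1 — Angular frequency: ω = 2π·f = 2π·7310 = 4.593e+04 rad/s.
Step 2 — Component impedances:
  Z1: Z = 1/(jωC) = -j/(ω·C) = 0 - j4.632 Ω
  Z2: Z = 1/(jωC) = -j/(ω·C) = 0 - j217.7 Ω
  Z3: Z = 1/(jωC) = -j/(ω·C) = 0 - j40.17 Ω
Step 3 — With the output port shorted to ground, the output series arm Z2 runs from the junction to ground; the shunt arm Z3 also runs from the junction to ground. They appear in parallel: Z3 || Z2 = 0 - j33.91 Ω.
Step 4 — Series with input arm Z1: Z_in = Z1 + (Z3 || Z2) = 0 - j38.55 Ω = 38.55∠-90.0° Ω.
Step 5 — Source phasor: V = 144∠-76.7° V = 33.13 - j140.1 V.
Step 6 — Current: I = V / Z = 3.636 + j0.8594 A = 3.736∠13.3° A.
Step 7 — Complex power: S = V·I* = 0 - j538 VA.
Step 8 — Real power: P = Re(S) = 0 W.
Step 9 — Reactive power: Q = Im(S) = -538 VAR.
Step 10 — Apparent power: |S| = 538 VA.
Step 11 — Power factor: PF = P/|S| = 0 (leading).

(a) P = 0 W  (b) Q = -538 VAR  (c) S = 538 VA  (d) PF = 0 (leading)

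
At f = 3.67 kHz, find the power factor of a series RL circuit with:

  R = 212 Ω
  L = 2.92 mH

Step 1 — Angular frequency: ω = 2π·f = 2π·3670 = 2.306e+04 rad/s.
Step 2 — Component impedances:
  R: Z = R = 212 Ω
  L: Z = jωL = j·2.306e+04·0.00292 = 0 + j67.33 Ω
Step 3 — Series combination: Z_total = R + L = 212 + j67.33 Ω = 222.4∠17.6° Ω.
Step 4 — Power factor: PF = cos(φ) = Re(Z)/|Z| = 212/222.44 = 0.9531.
Step 5 — Type: Im(Z) = 67.33 ⇒ lagging (phase φ = 17.6°).

PF = 0.9531 (lagging, φ = 17.6°)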